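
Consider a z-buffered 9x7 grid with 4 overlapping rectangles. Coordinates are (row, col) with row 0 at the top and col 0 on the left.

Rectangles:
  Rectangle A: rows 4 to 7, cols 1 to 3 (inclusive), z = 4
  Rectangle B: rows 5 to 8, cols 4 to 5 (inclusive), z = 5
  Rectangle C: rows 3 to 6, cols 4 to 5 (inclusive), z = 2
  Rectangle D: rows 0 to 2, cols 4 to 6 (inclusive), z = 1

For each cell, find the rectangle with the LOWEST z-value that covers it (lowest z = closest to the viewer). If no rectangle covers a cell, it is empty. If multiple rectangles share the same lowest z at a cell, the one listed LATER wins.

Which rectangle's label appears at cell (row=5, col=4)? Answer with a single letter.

Answer: C

Derivation:
Check cell (5,4):
  A: rows 4-7 cols 1-3 -> outside (col miss)
  B: rows 5-8 cols 4-5 z=5 -> covers; best now B (z=5)
  C: rows 3-6 cols 4-5 z=2 -> covers; best now C (z=2)
  D: rows 0-2 cols 4-6 -> outside (row miss)
Winner: C at z=2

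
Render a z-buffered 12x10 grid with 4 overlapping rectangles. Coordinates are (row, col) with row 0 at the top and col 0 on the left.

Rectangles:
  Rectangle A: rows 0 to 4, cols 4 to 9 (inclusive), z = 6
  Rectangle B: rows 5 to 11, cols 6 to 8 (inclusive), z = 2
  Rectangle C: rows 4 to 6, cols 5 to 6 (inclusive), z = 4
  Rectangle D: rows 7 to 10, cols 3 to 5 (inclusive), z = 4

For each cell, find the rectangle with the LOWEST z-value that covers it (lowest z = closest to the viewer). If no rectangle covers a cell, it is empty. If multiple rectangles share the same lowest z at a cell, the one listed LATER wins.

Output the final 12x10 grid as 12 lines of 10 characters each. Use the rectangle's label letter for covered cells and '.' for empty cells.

....AAAAAA
....AAAAAA
....AAAAAA
....AAAAAA
....ACCAAA
.....CBBB.
.....CBBB.
...DDDBBB.
...DDDBBB.
...DDDBBB.
...DDDBBB.
......BBB.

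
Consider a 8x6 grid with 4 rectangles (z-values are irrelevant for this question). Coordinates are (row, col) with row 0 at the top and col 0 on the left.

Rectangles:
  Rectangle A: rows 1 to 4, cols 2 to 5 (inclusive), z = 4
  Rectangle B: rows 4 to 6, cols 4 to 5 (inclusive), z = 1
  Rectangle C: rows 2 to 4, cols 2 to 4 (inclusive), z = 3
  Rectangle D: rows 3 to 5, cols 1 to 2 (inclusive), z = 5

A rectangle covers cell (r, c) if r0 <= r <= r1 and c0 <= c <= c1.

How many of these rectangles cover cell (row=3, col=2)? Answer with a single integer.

Check cell (3,2):
  A: rows 1-4 cols 2-5 -> covers
  B: rows 4-6 cols 4-5 -> outside (row miss)
  C: rows 2-4 cols 2-4 -> covers
  D: rows 3-5 cols 1-2 -> covers
Count covering = 3

Answer: 3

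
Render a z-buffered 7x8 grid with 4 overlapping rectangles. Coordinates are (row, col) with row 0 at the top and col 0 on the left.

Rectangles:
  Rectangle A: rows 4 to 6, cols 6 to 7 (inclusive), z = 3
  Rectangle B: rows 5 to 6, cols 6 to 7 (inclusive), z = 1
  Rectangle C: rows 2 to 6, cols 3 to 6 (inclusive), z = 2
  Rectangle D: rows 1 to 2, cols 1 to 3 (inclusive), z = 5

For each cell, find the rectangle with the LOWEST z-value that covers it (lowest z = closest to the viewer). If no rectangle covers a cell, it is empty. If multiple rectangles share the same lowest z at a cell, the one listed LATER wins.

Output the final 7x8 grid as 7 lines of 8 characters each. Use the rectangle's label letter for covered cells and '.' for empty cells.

........
.DDD....
.DDCCCC.
...CCCC.
...CCCCA
...CCCBB
...CCCBB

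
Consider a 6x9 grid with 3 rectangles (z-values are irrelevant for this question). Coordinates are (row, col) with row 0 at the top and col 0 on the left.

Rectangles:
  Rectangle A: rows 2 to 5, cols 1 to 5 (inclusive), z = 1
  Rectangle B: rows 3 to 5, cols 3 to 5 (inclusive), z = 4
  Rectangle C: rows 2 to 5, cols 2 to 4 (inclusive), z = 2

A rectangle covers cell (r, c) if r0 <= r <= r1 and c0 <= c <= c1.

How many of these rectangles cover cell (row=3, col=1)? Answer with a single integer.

Check cell (3,1):
  A: rows 2-5 cols 1-5 -> covers
  B: rows 3-5 cols 3-5 -> outside (col miss)
  C: rows 2-5 cols 2-4 -> outside (col miss)
Count covering = 1

Answer: 1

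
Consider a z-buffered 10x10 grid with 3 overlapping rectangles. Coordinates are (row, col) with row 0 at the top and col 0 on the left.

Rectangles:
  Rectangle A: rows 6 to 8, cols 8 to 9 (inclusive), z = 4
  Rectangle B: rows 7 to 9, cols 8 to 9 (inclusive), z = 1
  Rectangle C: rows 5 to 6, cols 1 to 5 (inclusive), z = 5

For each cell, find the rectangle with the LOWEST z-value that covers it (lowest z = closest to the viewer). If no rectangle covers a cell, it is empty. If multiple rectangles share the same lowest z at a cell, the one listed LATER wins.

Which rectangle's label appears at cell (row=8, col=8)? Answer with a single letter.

Answer: B

Derivation:
Check cell (8,8):
  A: rows 6-8 cols 8-9 z=4 -> covers; best now A (z=4)
  B: rows 7-9 cols 8-9 z=1 -> covers; best now B (z=1)
  C: rows 5-6 cols 1-5 -> outside (row miss)
Winner: B at z=1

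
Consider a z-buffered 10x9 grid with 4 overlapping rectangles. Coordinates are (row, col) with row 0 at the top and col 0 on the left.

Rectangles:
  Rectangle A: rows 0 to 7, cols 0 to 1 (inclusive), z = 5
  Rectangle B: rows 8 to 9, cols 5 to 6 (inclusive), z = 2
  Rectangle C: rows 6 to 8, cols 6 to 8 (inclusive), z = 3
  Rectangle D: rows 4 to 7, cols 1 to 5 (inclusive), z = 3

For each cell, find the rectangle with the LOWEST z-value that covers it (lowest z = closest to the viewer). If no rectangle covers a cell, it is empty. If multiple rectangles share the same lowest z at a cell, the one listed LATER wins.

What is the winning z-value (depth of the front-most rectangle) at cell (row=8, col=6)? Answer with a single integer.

Answer: 2

Derivation:
Check cell (8,6):
  A: rows 0-7 cols 0-1 -> outside (row miss)
  B: rows 8-9 cols 5-6 z=2 -> covers; best now B (z=2)
  C: rows 6-8 cols 6-8 z=3 -> covers; best now B (z=2)
  D: rows 4-7 cols 1-5 -> outside (row miss)
Winner: B at z=2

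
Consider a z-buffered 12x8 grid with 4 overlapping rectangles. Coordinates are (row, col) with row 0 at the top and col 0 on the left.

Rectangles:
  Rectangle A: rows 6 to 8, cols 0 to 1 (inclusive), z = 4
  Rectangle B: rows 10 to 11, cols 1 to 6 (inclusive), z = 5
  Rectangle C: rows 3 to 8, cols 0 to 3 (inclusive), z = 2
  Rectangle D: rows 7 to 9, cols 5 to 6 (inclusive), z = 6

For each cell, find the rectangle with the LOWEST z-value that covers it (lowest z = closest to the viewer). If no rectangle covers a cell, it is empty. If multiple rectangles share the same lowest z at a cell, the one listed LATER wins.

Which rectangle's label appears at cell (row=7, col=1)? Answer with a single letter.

Answer: C

Derivation:
Check cell (7,1):
  A: rows 6-8 cols 0-1 z=4 -> covers; best now A (z=4)
  B: rows 10-11 cols 1-6 -> outside (row miss)
  C: rows 3-8 cols 0-3 z=2 -> covers; best now C (z=2)
  D: rows 7-9 cols 5-6 -> outside (col miss)
Winner: C at z=2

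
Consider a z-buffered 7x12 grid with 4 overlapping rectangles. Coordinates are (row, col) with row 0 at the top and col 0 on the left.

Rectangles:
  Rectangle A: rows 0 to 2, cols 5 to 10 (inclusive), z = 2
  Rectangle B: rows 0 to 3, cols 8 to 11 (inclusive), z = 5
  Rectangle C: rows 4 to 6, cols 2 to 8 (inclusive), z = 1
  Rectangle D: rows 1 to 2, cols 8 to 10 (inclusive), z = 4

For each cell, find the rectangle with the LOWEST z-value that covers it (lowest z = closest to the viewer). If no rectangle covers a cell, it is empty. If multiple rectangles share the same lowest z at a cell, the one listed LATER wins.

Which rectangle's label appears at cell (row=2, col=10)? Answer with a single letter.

Check cell (2,10):
  A: rows 0-2 cols 5-10 z=2 -> covers; best now A (z=2)
  B: rows 0-3 cols 8-11 z=5 -> covers; best now A (z=2)
  C: rows 4-6 cols 2-8 -> outside (row miss)
  D: rows 1-2 cols 8-10 z=4 -> covers; best now A (z=2)
Winner: A at z=2

Answer: A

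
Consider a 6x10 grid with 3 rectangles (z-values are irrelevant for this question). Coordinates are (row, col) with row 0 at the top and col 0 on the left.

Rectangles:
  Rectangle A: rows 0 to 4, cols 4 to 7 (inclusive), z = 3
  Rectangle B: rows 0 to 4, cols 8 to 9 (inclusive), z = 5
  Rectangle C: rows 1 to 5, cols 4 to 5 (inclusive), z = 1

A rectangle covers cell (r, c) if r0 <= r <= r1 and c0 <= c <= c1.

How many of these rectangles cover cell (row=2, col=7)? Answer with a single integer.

Answer: 1

Derivation:
Check cell (2,7):
  A: rows 0-4 cols 4-7 -> covers
  B: rows 0-4 cols 8-9 -> outside (col miss)
  C: rows 1-5 cols 4-5 -> outside (col miss)
Count covering = 1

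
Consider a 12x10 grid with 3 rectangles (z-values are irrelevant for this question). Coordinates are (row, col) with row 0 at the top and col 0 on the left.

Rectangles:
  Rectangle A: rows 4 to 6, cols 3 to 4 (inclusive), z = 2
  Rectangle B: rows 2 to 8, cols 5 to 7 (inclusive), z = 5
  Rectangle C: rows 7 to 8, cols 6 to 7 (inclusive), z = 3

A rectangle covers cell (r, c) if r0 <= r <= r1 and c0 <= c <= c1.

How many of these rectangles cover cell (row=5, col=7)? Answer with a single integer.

Answer: 1

Derivation:
Check cell (5,7):
  A: rows 4-6 cols 3-4 -> outside (col miss)
  B: rows 2-8 cols 5-7 -> covers
  C: rows 7-8 cols 6-7 -> outside (row miss)
Count covering = 1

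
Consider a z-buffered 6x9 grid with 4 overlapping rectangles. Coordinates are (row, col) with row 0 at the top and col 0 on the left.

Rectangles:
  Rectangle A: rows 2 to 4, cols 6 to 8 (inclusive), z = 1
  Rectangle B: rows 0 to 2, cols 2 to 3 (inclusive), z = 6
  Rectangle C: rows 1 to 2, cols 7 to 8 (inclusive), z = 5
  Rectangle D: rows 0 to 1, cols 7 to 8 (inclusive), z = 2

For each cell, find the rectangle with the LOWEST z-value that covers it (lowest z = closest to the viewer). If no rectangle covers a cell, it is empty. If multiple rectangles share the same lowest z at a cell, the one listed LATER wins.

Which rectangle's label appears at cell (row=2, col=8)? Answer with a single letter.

Answer: A

Derivation:
Check cell (2,8):
  A: rows 2-4 cols 6-8 z=1 -> covers; best now A (z=1)
  B: rows 0-2 cols 2-3 -> outside (col miss)
  C: rows 1-2 cols 7-8 z=5 -> covers; best now A (z=1)
  D: rows 0-1 cols 7-8 -> outside (row miss)
Winner: A at z=1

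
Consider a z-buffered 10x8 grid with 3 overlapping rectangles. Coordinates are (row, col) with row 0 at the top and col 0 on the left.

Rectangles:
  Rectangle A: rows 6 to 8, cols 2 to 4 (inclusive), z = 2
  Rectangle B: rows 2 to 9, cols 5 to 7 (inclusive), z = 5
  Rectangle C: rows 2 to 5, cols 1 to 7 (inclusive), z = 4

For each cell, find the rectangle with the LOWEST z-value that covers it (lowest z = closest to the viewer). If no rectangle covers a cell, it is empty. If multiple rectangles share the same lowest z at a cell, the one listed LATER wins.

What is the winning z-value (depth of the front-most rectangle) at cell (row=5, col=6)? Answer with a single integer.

Check cell (5,6):
  A: rows 6-8 cols 2-4 -> outside (row miss)
  B: rows 2-9 cols 5-7 z=5 -> covers; best now B (z=5)
  C: rows 2-5 cols 1-7 z=4 -> covers; best now C (z=4)
Winner: C at z=4

Answer: 4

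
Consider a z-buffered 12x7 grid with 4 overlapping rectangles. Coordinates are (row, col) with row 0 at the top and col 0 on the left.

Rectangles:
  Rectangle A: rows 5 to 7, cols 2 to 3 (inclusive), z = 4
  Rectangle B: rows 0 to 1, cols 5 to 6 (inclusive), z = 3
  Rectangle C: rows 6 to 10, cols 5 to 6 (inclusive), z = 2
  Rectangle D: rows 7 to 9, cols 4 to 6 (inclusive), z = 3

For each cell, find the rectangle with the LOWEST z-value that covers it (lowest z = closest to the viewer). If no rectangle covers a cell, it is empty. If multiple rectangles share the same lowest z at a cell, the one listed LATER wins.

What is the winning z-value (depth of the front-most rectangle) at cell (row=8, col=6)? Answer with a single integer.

Check cell (8,6):
  A: rows 5-7 cols 2-3 -> outside (row miss)
  B: rows 0-1 cols 5-6 -> outside (row miss)
  C: rows 6-10 cols 5-6 z=2 -> covers; best now C (z=2)
  D: rows 7-9 cols 4-6 z=3 -> covers; best now C (z=2)
Winner: C at z=2

Answer: 2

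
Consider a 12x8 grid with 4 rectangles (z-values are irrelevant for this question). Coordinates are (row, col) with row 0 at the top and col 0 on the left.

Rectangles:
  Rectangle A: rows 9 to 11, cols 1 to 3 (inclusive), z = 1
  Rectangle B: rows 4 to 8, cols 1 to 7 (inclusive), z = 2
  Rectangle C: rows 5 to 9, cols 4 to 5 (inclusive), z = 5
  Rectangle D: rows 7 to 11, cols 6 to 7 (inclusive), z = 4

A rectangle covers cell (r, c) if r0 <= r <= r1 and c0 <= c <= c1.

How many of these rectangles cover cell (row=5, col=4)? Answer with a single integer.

Answer: 2

Derivation:
Check cell (5,4):
  A: rows 9-11 cols 1-3 -> outside (row miss)
  B: rows 4-8 cols 1-7 -> covers
  C: rows 5-9 cols 4-5 -> covers
  D: rows 7-11 cols 6-7 -> outside (row miss)
Count covering = 2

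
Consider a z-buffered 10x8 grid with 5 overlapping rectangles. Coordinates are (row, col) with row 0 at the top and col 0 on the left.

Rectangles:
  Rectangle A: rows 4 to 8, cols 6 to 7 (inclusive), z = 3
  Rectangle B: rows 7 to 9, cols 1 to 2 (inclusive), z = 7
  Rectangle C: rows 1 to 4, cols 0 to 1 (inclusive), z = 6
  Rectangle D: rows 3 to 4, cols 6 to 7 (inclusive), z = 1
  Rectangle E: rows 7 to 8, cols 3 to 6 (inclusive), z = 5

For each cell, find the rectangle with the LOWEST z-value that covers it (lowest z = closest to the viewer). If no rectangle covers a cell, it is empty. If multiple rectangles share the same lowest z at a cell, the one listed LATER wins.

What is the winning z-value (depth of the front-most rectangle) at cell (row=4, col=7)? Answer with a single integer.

Check cell (4,7):
  A: rows 4-8 cols 6-7 z=3 -> covers; best now A (z=3)
  B: rows 7-9 cols 1-2 -> outside (row miss)
  C: rows 1-4 cols 0-1 -> outside (col miss)
  D: rows 3-4 cols 6-7 z=1 -> covers; best now D (z=1)
  E: rows 7-8 cols 3-6 -> outside (row miss)
Winner: D at z=1

Answer: 1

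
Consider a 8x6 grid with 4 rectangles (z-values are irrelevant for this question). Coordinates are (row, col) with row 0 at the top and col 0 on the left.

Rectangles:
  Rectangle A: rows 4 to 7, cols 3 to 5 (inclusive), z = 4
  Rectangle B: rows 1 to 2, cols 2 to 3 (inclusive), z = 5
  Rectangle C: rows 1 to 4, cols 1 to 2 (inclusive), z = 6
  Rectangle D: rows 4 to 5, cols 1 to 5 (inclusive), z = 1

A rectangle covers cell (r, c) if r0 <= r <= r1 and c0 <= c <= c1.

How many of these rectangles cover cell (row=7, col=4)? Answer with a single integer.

Check cell (7,4):
  A: rows 4-7 cols 3-5 -> covers
  B: rows 1-2 cols 2-3 -> outside (row miss)
  C: rows 1-4 cols 1-2 -> outside (row miss)
  D: rows 4-5 cols 1-5 -> outside (row miss)
Count covering = 1

Answer: 1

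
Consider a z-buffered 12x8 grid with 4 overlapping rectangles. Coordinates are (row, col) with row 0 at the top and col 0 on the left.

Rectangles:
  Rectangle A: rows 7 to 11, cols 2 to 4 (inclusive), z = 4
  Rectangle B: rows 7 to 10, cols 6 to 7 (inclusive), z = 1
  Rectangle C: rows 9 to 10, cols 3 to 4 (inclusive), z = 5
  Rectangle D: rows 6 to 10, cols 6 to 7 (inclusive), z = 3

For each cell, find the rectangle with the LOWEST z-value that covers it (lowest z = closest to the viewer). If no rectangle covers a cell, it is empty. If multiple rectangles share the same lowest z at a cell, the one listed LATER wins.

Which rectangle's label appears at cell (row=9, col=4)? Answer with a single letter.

Answer: A

Derivation:
Check cell (9,4):
  A: rows 7-11 cols 2-4 z=4 -> covers; best now A (z=4)
  B: rows 7-10 cols 6-7 -> outside (col miss)
  C: rows 9-10 cols 3-4 z=5 -> covers; best now A (z=4)
  D: rows 6-10 cols 6-7 -> outside (col miss)
Winner: A at z=4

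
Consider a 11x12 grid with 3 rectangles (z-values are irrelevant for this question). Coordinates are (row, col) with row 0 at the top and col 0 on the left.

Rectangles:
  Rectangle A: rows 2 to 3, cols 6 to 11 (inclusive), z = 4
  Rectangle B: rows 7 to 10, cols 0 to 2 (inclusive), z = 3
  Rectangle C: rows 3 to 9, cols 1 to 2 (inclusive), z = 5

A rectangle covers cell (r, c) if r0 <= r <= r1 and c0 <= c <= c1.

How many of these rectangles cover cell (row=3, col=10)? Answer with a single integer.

Answer: 1

Derivation:
Check cell (3,10):
  A: rows 2-3 cols 6-11 -> covers
  B: rows 7-10 cols 0-2 -> outside (row miss)
  C: rows 3-9 cols 1-2 -> outside (col miss)
Count covering = 1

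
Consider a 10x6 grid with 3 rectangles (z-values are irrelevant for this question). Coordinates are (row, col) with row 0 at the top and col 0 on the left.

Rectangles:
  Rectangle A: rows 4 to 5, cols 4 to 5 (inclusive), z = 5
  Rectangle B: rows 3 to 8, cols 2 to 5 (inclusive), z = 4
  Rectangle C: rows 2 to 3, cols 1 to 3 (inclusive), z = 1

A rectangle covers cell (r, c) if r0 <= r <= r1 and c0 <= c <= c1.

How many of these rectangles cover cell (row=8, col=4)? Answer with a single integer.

Check cell (8,4):
  A: rows 4-5 cols 4-5 -> outside (row miss)
  B: rows 3-8 cols 2-5 -> covers
  C: rows 2-3 cols 1-3 -> outside (row miss)
Count covering = 1

Answer: 1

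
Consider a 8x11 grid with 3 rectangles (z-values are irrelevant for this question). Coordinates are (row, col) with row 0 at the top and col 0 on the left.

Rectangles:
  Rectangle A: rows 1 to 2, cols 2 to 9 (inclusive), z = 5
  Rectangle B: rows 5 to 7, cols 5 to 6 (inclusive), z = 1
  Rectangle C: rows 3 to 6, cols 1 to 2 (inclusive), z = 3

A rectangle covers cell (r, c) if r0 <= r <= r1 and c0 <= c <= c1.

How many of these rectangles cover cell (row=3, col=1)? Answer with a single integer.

Answer: 1

Derivation:
Check cell (3,1):
  A: rows 1-2 cols 2-9 -> outside (row miss)
  B: rows 5-7 cols 5-6 -> outside (row miss)
  C: rows 3-6 cols 1-2 -> covers
Count covering = 1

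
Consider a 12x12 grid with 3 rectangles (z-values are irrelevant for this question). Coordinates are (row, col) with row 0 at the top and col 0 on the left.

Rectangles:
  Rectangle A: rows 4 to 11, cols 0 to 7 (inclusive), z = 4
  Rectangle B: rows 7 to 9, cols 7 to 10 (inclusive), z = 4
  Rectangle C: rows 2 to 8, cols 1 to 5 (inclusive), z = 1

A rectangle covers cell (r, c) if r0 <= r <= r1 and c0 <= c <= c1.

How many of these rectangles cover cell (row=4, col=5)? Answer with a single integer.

Check cell (4,5):
  A: rows 4-11 cols 0-7 -> covers
  B: rows 7-9 cols 7-10 -> outside (row miss)
  C: rows 2-8 cols 1-5 -> covers
Count covering = 2

Answer: 2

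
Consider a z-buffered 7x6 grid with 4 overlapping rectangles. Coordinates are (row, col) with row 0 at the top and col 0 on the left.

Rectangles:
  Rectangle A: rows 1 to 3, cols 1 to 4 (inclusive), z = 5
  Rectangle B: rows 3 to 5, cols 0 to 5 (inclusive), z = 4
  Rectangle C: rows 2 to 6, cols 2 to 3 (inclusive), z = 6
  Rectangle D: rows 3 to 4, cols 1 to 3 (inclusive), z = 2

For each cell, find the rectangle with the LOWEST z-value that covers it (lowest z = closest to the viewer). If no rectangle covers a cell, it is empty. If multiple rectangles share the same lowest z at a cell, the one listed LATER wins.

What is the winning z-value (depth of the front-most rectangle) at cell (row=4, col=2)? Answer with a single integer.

Check cell (4,2):
  A: rows 1-3 cols 1-4 -> outside (row miss)
  B: rows 3-5 cols 0-5 z=4 -> covers; best now B (z=4)
  C: rows 2-6 cols 2-3 z=6 -> covers; best now B (z=4)
  D: rows 3-4 cols 1-3 z=2 -> covers; best now D (z=2)
Winner: D at z=2

Answer: 2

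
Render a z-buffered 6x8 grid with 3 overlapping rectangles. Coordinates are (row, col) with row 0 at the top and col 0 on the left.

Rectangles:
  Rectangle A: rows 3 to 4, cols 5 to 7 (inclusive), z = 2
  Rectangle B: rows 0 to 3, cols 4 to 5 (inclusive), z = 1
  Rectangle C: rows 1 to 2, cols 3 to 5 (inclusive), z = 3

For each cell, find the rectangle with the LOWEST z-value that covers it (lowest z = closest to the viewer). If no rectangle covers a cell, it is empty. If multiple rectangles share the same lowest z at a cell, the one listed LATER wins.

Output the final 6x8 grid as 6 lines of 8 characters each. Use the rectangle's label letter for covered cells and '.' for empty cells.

....BB..
...CBB..
...CBB..
....BBAA
.....AAA
........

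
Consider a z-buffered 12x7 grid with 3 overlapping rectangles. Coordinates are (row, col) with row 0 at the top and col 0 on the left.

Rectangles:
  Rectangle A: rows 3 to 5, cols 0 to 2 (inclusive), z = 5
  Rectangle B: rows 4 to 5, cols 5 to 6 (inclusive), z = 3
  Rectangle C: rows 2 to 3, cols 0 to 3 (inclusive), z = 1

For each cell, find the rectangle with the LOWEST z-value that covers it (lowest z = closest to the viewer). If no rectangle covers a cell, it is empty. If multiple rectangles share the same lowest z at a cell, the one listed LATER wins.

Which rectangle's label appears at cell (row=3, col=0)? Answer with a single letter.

Check cell (3,0):
  A: rows 3-5 cols 0-2 z=5 -> covers; best now A (z=5)
  B: rows 4-5 cols 5-6 -> outside (row miss)
  C: rows 2-3 cols 0-3 z=1 -> covers; best now C (z=1)
Winner: C at z=1

Answer: C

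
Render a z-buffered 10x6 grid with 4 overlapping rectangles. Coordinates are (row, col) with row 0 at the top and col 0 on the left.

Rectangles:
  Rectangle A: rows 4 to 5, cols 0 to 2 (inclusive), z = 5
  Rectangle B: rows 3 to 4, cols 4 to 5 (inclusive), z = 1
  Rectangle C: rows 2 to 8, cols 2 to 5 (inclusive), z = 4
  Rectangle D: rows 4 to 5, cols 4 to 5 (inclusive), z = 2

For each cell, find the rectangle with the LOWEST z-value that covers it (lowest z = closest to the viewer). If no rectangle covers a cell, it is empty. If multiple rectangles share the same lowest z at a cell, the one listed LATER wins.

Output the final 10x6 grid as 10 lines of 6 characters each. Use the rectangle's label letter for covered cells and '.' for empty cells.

......
......
..CCCC
..CCBB
AACCBB
AACCDD
..CCCC
..CCCC
..CCCC
......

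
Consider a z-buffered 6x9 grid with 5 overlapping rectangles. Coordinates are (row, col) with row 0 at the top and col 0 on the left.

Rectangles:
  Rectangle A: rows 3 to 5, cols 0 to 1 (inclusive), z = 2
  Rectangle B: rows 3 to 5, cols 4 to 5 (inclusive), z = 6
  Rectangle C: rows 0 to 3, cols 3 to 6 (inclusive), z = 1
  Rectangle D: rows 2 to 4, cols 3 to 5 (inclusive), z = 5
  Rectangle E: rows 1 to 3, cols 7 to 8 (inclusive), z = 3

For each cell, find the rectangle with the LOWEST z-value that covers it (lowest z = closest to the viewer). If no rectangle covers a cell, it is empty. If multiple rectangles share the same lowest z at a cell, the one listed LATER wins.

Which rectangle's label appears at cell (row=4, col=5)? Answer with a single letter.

Answer: D

Derivation:
Check cell (4,5):
  A: rows 3-5 cols 0-1 -> outside (col miss)
  B: rows 3-5 cols 4-5 z=6 -> covers; best now B (z=6)
  C: rows 0-3 cols 3-6 -> outside (row miss)
  D: rows 2-4 cols 3-5 z=5 -> covers; best now D (z=5)
  E: rows 1-3 cols 7-8 -> outside (row miss)
Winner: D at z=5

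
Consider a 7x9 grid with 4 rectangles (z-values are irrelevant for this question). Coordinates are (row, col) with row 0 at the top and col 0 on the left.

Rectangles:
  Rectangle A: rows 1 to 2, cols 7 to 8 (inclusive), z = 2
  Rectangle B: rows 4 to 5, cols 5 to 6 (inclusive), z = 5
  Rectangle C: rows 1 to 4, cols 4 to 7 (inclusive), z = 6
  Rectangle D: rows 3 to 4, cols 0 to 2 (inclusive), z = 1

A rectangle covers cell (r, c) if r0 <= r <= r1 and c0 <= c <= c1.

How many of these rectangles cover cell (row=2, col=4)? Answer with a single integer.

Answer: 1

Derivation:
Check cell (2,4):
  A: rows 1-2 cols 7-8 -> outside (col miss)
  B: rows 4-5 cols 5-6 -> outside (row miss)
  C: rows 1-4 cols 4-7 -> covers
  D: rows 3-4 cols 0-2 -> outside (row miss)
Count covering = 1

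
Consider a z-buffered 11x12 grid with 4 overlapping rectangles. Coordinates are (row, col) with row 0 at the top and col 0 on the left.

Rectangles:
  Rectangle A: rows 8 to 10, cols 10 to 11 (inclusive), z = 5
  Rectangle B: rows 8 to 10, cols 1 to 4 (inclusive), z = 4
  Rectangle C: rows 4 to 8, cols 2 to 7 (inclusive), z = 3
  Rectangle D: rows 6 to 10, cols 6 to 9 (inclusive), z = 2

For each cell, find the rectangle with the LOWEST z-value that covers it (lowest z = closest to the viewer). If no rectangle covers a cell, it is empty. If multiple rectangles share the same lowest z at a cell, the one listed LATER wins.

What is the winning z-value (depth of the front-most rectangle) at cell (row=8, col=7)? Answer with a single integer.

Check cell (8,7):
  A: rows 8-10 cols 10-11 -> outside (col miss)
  B: rows 8-10 cols 1-4 -> outside (col miss)
  C: rows 4-8 cols 2-7 z=3 -> covers; best now C (z=3)
  D: rows 6-10 cols 6-9 z=2 -> covers; best now D (z=2)
Winner: D at z=2

Answer: 2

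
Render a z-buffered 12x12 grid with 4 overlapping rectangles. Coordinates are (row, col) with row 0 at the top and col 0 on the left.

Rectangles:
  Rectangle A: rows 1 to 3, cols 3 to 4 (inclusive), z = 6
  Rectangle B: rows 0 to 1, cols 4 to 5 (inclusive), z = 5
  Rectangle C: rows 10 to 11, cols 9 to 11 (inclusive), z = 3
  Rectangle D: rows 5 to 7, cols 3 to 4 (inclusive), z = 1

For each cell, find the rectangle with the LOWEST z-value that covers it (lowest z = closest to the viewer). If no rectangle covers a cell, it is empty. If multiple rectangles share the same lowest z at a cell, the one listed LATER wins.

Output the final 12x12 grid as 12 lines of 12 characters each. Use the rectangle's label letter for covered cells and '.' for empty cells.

....BB......
...ABB......
...AA.......
...AA.......
............
...DD.......
...DD.......
...DD.......
............
............
.........CCC
.........CCC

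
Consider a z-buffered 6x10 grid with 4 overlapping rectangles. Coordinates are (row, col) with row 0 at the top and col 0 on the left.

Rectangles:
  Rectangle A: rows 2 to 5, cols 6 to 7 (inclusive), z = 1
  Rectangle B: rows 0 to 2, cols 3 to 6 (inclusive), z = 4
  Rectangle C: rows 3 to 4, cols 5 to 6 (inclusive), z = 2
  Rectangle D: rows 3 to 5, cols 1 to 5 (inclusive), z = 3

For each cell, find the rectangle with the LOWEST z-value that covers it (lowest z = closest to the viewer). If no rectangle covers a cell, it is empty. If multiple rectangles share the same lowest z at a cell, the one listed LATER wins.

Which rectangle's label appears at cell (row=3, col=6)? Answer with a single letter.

Answer: A

Derivation:
Check cell (3,6):
  A: rows 2-5 cols 6-7 z=1 -> covers; best now A (z=1)
  B: rows 0-2 cols 3-6 -> outside (row miss)
  C: rows 3-4 cols 5-6 z=2 -> covers; best now A (z=1)
  D: rows 3-5 cols 1-5 -> outside (col miss)
Winner: A at z=1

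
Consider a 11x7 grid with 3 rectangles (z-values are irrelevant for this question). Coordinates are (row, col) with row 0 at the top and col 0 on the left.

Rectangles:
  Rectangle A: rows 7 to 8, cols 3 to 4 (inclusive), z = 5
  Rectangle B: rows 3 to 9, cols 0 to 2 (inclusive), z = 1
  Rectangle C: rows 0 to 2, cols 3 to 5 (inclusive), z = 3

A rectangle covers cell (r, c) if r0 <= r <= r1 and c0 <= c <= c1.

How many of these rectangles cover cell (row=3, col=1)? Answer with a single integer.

Check cell (3,1):
  A: rows 7-8 cols 3-4 -> outside (row miss)
  B: rows 3-9 cols 0-2 -> covers
  C: rows 0-2 cols 3-5 -> outside (row miss)
Count covering = 1

Answer: 1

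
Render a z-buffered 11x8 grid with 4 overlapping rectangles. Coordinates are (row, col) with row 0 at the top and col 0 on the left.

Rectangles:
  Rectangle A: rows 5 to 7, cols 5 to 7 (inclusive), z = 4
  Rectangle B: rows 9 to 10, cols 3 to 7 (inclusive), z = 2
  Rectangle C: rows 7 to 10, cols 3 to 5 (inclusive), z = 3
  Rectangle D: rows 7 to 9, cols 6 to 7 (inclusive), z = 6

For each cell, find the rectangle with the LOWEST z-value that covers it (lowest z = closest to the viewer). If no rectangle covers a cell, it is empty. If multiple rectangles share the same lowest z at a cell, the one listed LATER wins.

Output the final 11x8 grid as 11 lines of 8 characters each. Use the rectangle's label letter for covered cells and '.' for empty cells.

........
........
........
........
........
.....AAA
.....AAA
...CCCAA
...CCCDD
...BBBBB
...BBBBB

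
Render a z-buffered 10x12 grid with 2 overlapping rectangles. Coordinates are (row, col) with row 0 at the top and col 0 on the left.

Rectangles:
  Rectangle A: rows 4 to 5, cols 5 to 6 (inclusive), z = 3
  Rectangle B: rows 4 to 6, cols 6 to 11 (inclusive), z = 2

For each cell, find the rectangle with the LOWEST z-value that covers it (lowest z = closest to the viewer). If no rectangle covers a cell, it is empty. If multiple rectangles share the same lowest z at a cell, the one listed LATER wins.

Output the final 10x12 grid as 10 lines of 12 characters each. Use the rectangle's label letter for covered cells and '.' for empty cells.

............
............
............
............
.....ABBBBBB
.....ABBBBBB
......BBBBBB
............
............
............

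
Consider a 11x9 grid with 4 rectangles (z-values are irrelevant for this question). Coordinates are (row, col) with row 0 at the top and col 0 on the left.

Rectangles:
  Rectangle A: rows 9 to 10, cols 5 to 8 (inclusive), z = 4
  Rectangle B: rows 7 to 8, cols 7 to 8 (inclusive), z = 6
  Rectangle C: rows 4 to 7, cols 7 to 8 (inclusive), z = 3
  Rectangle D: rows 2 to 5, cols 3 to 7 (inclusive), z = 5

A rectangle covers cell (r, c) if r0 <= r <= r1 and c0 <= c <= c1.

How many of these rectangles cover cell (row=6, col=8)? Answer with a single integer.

Answer: 1

Derivation:
Check cell (6,8):
  A: rows 9-10 cols 5-8 -> outside (row miss)
  B: rows 7-8 cols 7-8 -> outside (row miss)
  C: rows 4-7 cols 7-8 -> covers
  D: rows 2-5 cols 3-7 -> outside (row miss)
Count covering = 1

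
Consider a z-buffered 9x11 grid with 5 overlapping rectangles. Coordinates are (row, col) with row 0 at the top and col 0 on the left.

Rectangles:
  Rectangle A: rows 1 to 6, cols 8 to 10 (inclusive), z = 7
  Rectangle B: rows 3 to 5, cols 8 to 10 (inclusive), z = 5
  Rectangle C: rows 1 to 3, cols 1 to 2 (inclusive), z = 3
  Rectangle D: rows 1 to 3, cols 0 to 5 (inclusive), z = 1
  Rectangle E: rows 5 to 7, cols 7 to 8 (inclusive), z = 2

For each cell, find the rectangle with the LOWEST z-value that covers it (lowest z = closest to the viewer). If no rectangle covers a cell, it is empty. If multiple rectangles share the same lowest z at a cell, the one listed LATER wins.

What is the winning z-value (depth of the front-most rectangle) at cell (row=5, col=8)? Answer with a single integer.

Answer: 2

Derivation:
Check cell (5,8):
  A: rows 1-6 cols 8-10 z=7 -> covers; best now A (z=7)
  B: rows 3-5 cols 8-10 z=5 -> covers; best now B (z=5)
  C: rows 1-3 cols 1-2 -> outside (row miss)
  D: rows 1-3 cols 0-5 -> outside (row miss)
  E: rows 5-7 cols 7-8 z=2 -> covers; best now E (z=2)
Winner: E at z=2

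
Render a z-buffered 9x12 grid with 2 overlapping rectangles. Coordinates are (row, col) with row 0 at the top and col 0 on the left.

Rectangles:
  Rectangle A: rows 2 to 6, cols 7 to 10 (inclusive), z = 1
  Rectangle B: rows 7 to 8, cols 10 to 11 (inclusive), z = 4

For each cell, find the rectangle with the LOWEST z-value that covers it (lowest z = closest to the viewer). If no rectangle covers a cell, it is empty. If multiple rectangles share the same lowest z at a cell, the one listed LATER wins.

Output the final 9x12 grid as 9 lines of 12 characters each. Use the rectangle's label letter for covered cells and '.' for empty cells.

............
............
.......AAAA.
.......AAAA.
.......AAAA.
.......AAAA.
.......AAAA.
..........BB
..........BB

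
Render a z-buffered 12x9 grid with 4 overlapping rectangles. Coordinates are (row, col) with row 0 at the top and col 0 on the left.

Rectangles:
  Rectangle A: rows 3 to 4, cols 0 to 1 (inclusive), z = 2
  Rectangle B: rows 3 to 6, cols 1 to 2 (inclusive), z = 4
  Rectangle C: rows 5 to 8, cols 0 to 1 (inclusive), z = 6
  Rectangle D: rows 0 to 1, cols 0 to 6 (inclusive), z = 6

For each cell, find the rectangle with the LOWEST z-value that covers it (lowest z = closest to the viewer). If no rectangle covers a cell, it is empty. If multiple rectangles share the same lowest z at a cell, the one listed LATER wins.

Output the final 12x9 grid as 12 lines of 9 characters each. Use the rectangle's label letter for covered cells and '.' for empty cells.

DDDDDDD..
DDDDDDD..
.........
AAB......
AAB......
CBB......
CBB......
CC.......
CC.......
.........
.........
.........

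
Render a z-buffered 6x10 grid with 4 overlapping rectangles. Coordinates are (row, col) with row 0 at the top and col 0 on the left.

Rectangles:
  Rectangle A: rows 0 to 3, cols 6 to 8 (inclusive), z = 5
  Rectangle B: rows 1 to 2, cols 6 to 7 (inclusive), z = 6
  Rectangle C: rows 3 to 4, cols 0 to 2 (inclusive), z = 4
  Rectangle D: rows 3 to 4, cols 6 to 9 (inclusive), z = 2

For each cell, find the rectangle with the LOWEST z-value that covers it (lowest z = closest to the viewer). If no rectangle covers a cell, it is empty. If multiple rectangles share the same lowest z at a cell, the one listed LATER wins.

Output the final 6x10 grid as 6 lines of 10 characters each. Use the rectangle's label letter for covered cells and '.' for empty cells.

......AAA.
......AAA.
......AAA.
CCC...DDDD
CCC...DDDD
..........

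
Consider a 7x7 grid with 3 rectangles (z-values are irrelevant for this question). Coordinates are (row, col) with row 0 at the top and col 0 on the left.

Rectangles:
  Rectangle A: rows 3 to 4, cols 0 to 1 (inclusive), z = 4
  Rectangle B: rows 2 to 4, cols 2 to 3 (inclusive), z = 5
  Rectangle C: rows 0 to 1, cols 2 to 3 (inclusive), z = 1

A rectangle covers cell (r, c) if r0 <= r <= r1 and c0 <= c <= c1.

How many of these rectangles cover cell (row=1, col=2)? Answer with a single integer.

Check cell (1,2):
  A: rows 3-4 cols 0-1 -> outside (row miss)
  B: rows 2-4 cols 2-3 -> outside (row miss)
  C: rows 0-1 cols 2-3 -> covers
Count covering = 1

Answer: 1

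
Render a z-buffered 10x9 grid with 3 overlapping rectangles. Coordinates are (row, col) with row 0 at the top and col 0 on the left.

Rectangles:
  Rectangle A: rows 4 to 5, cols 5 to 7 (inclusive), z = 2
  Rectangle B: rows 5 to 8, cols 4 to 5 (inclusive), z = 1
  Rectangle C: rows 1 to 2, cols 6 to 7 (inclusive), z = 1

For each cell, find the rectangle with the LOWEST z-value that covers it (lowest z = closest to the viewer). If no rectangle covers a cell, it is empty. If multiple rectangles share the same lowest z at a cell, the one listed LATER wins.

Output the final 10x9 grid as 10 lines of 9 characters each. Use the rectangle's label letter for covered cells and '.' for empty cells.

.........
......CC.
......CC.
.........
.....AAA.
....BBAA.
....BB...
....BB...
....BB...
.........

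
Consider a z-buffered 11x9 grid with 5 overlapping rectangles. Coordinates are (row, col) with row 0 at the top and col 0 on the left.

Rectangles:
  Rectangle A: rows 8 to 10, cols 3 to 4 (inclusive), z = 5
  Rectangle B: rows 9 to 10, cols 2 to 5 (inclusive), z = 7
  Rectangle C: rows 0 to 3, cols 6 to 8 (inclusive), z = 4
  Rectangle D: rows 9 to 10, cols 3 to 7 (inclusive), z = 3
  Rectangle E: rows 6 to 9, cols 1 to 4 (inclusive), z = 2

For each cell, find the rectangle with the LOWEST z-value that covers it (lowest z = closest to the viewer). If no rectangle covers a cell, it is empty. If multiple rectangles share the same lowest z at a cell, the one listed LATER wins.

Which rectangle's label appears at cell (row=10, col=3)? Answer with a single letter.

Answer: D

Derivation:
Check cell (10,3):
  A: rows 8-10 cols 3-4 z=5 -> covers; best now A (z=5)
  B: rows 9-10 cols 2-5 z=7 -> covers; best now A (z=5)
  C: rows 0-3 cols 6-8 -> outside (row miss)
  D: rows 9-10 cols 3-7 z=3 -> covers; best now D (z=3)
  E: rows 6-9 cols 1-4 -> outside (row miss)
Winner: D at z=3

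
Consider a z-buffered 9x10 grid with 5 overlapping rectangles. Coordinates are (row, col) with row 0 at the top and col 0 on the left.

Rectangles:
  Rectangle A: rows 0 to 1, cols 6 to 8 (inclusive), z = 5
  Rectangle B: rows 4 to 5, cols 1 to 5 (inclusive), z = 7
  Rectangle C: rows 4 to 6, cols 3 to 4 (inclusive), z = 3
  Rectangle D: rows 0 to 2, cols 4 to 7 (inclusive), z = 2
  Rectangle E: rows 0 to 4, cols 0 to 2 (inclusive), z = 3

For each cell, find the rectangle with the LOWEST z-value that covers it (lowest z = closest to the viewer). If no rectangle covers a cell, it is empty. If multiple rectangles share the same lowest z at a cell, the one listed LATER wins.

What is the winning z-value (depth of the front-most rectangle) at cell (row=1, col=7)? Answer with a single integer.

Check cell (1,7):
  A: rows 0-1 cols 6-8 z=5 -> covers; best now A (z=5)
  B: rows 4-5 cols 1-5 -> outside (row miss)
  C: rows 4-6 cols 3-4 -> outside (row miss)
  D: rows 0-2 cols 4-7 z=2 -> covers; best now D (z=2)
  E: rows 0-4 cols 0-2 -> outside (col miss)
Winner: D at z=2

Answer: 2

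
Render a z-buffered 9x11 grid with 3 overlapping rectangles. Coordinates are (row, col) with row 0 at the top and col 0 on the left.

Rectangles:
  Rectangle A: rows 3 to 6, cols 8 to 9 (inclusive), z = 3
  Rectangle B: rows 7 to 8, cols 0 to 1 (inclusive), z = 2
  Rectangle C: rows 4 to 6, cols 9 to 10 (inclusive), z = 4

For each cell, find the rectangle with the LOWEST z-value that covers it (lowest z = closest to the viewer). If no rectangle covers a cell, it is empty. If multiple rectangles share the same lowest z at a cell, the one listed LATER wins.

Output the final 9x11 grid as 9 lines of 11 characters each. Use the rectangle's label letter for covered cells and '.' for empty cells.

...........
...........
...........
........AA.
........AAC
........AAC
........AAC
BB.........
BB.........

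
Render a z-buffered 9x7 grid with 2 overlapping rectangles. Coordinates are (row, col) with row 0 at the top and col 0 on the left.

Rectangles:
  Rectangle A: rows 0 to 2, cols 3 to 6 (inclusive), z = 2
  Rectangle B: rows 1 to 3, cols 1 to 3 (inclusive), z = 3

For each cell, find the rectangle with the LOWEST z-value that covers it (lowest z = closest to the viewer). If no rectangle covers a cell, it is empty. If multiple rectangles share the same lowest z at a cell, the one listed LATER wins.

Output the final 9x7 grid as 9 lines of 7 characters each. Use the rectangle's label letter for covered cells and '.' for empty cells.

...AAAA
.BBAAAA
.BBAAAA
.BBB...
.......
.......
.......
.......
.......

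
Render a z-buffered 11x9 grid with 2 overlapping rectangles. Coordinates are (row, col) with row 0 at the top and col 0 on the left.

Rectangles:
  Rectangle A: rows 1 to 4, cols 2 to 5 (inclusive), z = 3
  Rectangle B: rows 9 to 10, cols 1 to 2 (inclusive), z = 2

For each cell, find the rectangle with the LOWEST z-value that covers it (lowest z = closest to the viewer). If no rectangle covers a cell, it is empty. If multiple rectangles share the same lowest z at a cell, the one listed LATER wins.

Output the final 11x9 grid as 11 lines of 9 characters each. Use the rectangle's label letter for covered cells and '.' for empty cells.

.........
..AAAA...
..AAAA...
..AAAA...
..AAAA...
.........
.........
.........
.........
.BB......
.BB......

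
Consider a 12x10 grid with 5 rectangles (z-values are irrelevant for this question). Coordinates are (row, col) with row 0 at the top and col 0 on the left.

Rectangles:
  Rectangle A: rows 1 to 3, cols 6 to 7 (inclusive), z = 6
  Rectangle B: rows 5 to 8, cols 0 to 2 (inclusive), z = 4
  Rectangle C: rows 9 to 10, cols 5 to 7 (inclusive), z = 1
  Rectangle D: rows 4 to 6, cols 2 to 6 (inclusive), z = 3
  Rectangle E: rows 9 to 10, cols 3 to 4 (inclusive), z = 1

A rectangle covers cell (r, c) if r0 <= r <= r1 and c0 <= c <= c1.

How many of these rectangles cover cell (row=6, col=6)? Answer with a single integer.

Check cell (6,6):
  A: rows 1-3 cols 6-7 -> outside (row miss)
  B: rows 5-8 cols 0-2 -> outside (col miss)
  C: rows 9-10 cols 5-7 -> outside (row miss)
  D: rows 4-6 cols 2-6 -> covers
  E: rows 9-10 cols 3-4 -> outside (row miss)
Count covering = 1

Answer: 1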